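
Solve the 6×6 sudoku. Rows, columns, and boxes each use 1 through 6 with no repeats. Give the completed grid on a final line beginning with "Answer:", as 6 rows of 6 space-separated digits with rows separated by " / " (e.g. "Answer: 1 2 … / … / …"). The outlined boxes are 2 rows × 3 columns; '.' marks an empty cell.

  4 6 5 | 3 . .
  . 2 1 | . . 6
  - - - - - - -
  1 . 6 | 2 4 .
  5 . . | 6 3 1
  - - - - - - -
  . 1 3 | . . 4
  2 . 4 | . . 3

Step 1. [r5c4∈{5}] r5c4's peers cover all but 5 ⇒ r5c4=5.
Step 2. [r5c5∈{2,6}] row 5 places 2 nowhere but r5c5 ⇒ r5c5=2.
Step 3. [r1c5∈{1}] r1c5 has the single candidate 1. So r1c5=1.
Step 4. [r4c2∈{4}] only 4 remains possible at r4c2 ⇒ r4c2=4.
Step 5. [r4c3∈{2}] only 2 remains possible at r4c3 ⇒ r4c3=2.
Step 6. [r6c5∈{6}] r6c5 is down to just 6. So r6c5=6.
Step 7. [r1c6∈{2}] r1c6's peers cover all but 2, so r1c6=2.
Step 8. [r3c6∈{5}] only 5 remains possible at r3c6 ⇒ r3c6=5.
Step 9. [r2c4∈{4}] r2c4 has the single candidate 4 ⇒ r2c4=4.
Step 10. [r2c1∈{3}] nothing but 3 survives at r2c1 ⇒ r2c1=3.
Step 11. [r5c1∈{6}] only 6 remains possible at r5c1, so r5c1=6.
Step 12. [r2c5∈{5}] only 5 remains possible at r2c5, so r2c5=5.
Step 13. [r6c4∈{1}] nothing but 1 survives at r6c4. So r6c4=1.
Step 14. [r3c2∈{3}] nothing but 3 survives at r3c2 ⇒ r3c2=3.
Step 15. [r6c2∈{5}] nothing but 5 survives at r6c2. So r6c2=5.

Answer: 4 6 5 3 1 2 / 3 2 1 4 5 6 / 1 3 6 2 4 5 / 5 4 2 6 3 1 / 6 1 3 5 2 4 / 2 5 4 1 6 3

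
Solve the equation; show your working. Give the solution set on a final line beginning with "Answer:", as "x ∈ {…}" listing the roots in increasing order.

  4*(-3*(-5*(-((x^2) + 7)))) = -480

Step 1. [4*(-3*(-5*(-((x^2) + 7)))) = -480] 4·(inner) — divide through by 4, so div: -3*(-5*(-((x^2) + 7))) = -120.
Step 2. [-3*(-5*(-((x^2) + 7))) = -120] leading coefficient -3: divide by -3 ⇒ div: -5*(-((x^2) + 7)) = 40.
Step 3. [-5*(-((x^2) + 7)) = 40] -5·(inner) — divide through by -5. So div: -((x^2) + 7) = -8.
Step 4. [-((x^2) + 7) = -8] LHS negated; negate both sides, so neg: (x^2) + 7 = 8.
Step 5. [(x^2) + 7 = 8] +7 is outermost — subtract 7 both sides. So sub: x^2 = 1.
Step 6. [x^2 = 1] √ both sides: 1 ≥ 0 gives two branches, so sqrt: x = 1 or -1.

Answer: x ∈ {-1, 1}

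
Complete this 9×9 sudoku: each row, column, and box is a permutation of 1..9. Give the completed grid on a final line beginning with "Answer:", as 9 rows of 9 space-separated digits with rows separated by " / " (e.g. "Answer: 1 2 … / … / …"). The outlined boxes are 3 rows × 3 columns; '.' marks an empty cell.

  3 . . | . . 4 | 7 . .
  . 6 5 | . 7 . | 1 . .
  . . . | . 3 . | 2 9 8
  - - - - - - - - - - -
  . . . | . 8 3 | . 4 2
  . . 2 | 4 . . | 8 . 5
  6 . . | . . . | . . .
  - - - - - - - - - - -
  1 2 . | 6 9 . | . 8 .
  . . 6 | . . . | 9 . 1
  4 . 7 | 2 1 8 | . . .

Step 1. [r6c7∈{3}] r6c7 is down to just 3. So r6c7=3.
Step 2. [r9c2∈{3,5,9}] 9 has one home in row 9: r9c2 ⇒ r9c2=9.
Step 3. [r1c8∈{5,6}] box 3 places 5 nowhere but r1c8, so r1c8=5.
Step 4. [r3c6∈{1,5,6}] row 3 places 6 nowhere but r3c6. So r3c6=6.
Step 5. [r6c9∈{7,9}] in col 9, 9 fits only at r6c9, so r6c9=9.
Step 6. [r7c9∈{3,4,7}] 7 has one home in col 9: r7c9 ⇒ r7c9=7.
Step 7. [r7c6∈{5}] r7c6's peers cover all but 5, so r7c6=5.
Step 8. [r6c5∈{2,5}] r6c5 is the only open cell in col 5 admitting 5 ⇒ r6c5=5.
Step 9. [r6c6∈{1,2,7}] 2 has one home in row 6: r6c6. So r6c6=2.
Step 10. [r5c6∈{1,7,9}] r5c6 is the only open cell in col 6 admitting 1. So r5c6=1.
Step 11. [r4c4∈{7,9}] r4c4 is the only open cell in box 5 admitting 9 ⇒ r4c4=9.
Step 12. [r4c3∈{1}] r4c3 is down to just 1 ⇒ r4c3=1.
Step 13. [r6c4∈{7}] only 7 remains possible at r6c4 ⇒ r6c4=7.
Step 14. [r5c8∈{6,7}] across col 8, 7 lands solely at r5c8, so r5c8=7.
Step 15. [r2c8∈{3}] r2c8 has the single candidate 3 ⇒ r2c8=3.
Step 16. [r1c3∈{8,9}] across row 1, 9 lands solely at r1c3, so r1c3=9.
Step 17. [r9c8∈{6}] r9c8 is down to just 6. So r9c8=6.
Step 18. [r6c3∈{4,8}] col 3 places 8 nowhere but r6c3. So r6c3=8.
Step 19. [r3c1∈{7}] only 7 remains possible at r3c1 ⇒ r3c1=7.
Step 20. [r4c1∈{5}] nothing but 5 survives at r4c1 ⇒ r4c1=5.
Step 21. [r2c4∈{8}] r2c4 has the single candidate 8. So r2c4=8.
Step 22. [r1c4∈{1}] r1c4 is down to just 1. So r1c4=1.
Step 23. [r8c2∈{3,5,8}] 5 has one home in row 8: r8c2, so r8c2=5.
Step 24. [r3c2∈{1,4}] r3c2 is the only open cell in row 3 admitting 1 ⇒ r3c2=1.
Step 25. [r2c6∈{9}] r2c6 has the single candidate 9 ⇒ r2c6=9.
Step 26. [r3c4∈{5}] only 5 remains possible at r3c4, so r3c4=5.
Step 27. [r6c8∈{1}] r6c8 has the single candidate 1. So r6c8=1.
Step 28. [r7c3∈{3}] only 3 remains possible at r7c3, so r7c3=3.
Step 29. [r7c7∈{4}] only 4 remains possible at r7c7 ⇒ r7c7=4.
Step 30. [r1c2∈{8}] r1c2 is down to just 8 ⇒ r1c2=8.
Step 31. [r1c9∈{6}] nothing but 6 survives at r1c9. So r1c9=6.
Step 32. [r4c2∈{7}] r4c2's peers cover all but 7 ⇒ r4c2=7.
Step 33. [r4c7∈{6}] nothing but 6 survives at r4c7, so r4c7=6.
Step 34. [r2c9∈{4}] nothing but 4 survives at r2c9. So r2c9=4.
Step 35. [r8c4∈{3}] r8c4 has the single candidate 3. So r8c4=3.
Step 36. [r3c3∈{4}] nothing but 4 survives at r3c3. So r3c3=4.
Step 37. [r1c5∈{2}] nothing but 2 survives at r1c5 ⇒ r1c5=2.
Step 38. [r2c1∈{2}] only 2 remains possible at r2c1, so r2c1=2.
Step 39. [r8c1∈{8}] r8c1's peers cover all but 8, so r8c1=8.
Step 40. [r8c5∈{4}] r8c5 has the single candidate 4 ⇒ r8c5=4.
Step 41. [r5c1∈{9}] r5c1 is down to just 9. So r5c1=9.
Step 42. [r6c2∈{4}] only 4 remains possible at r6c2 ⇒ r6c2=4.
Step 43. [r8c8∈{2}] only 2 remains possible at r8c8. So r8c8=2.
Step 44. [r9c7∈{5}] nothing but 5 survives at r9c7. So r9c7=5.
Step 45. [r9c9∈{3}] r9c9 is down to just 3. So r9c9=3.
Step 46. [r5c2∈{3}] r5c2 is down to just 3, so r5c2=3.
Step 47. [r8c6∈{7}] r8c6 has the single candidate 7 ⇒ r8c6=7.
Step 48. [r5c5∈{6}] r5c5 is down to just 6. So r5c5=6.

Answer: 3 8 9 1 2 4 7 5 6 / 2 6 5 8 7 9 1 3 4 / 7 1 4 5 3 6 2 9 8 / 5 7 1 9 8 3 6 4 2 / 9 3 2 4 6 1 8 7 5 / 6 4 8 7 5 2 3 1 9 / 1 2 3 6 9 5 4 8 7 / 8 5 6 3 4 7 9 2 1 / 4 9 7 2 1 8 5 6 3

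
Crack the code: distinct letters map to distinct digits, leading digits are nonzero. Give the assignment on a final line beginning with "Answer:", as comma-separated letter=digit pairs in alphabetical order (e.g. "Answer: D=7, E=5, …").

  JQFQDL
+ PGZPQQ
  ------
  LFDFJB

Step 1. [col 1: L + Q ≡ B (mod 10)] B=9 is one option consistent with column 1 (L + Q ≡ B (mod 10), carry-in 0) — take it ⇒ B=9.
Step 2. [col 1: L + Q ≡ B (mod 10)] Q=3 is one option consistent with column 1 (L + Q ≡ B (mod 10), carry-in 0) — take it ⇒ Q=3.
Step 3. [col 1: L + Q ≡ B (mod 10)] column 1 reads L+Q+carry(0)=B with Q=3, B=9; with digits 3,9 already taken and all letters distinct, the only value for L is 6. So L=6.
Step 4. [col 2: D + Q ≡ J (mod 10)] no forcing yet in column 2 (carry-in 0); J=5 is free and consistent — try it ⇒ J=5.
Step 5. [col 2: D + Q ≡ J (mod 10)] column 2: given Q=3, J=5, carry-in 0, and digits 3,5,6,9 already taken and all letters distinct, D+Q≡J (mod 10) forces D=2 ⇒ D=2.
Step 6. [col 3: Q + P ≡ F (mod 10)] column 3 (Q + P ≡ F (mod 10), carry-in 0) doesn't pin F yet; pick F=4 and continue ⇒ F=4.
Step 7. [col 3: Q + P ≡ F (mod 10)] column 3 reads Q+P+carry(0)=F with Q=3, F=4; with digits 2,3,4,5,6,9 already taken and all letters distinct, the only value for P is 1. So P=1.
Step 8. [col 4: F + Z ≡ D (mod 10)] in column 4 we have F+Z≡D with carry-in 0; given F=4, D=2 and digits 1,2,3,4,5,6,9 already taken and all letters distinct, that pins Z to 8 ⇒ Z=8.
Step 9. [col 5: Q + G ≡ F (mod 10)] column 5 reads Q+G+carry(1)=F with Q=3, F=4; with digits 1,2,3,4,5,6,8,9 already taken and all letters distinct, the only value for G is 0 ⇒ G=0.

Answer: B=9, D=2, F=4, G=0, J=5, L=6, P=1, Q=3, Z=8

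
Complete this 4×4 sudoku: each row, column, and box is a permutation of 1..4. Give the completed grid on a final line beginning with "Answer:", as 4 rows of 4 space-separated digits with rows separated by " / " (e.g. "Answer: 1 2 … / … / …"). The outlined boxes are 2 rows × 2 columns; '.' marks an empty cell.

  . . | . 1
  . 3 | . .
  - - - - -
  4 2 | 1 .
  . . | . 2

Step 1. [r4c3∈{3,4}] row 4 places 4 nowhere but r4c3, so r4c3=4.
Step 2. [r2c1∈{1,2}] 1 has one home in row 2: r2c1 ⇒ r2c1=1.
Step 3. [r2c3∈{2}] nothing but 2 survives at r2c3 ⇒ r2c3=2.
Step 4. [r1c2∈{4}] nothing but 4 survives at r1c2, so r1c2=4.
Step 5. [r1c1∈{2}] r1c1's peers cover all but 2. So r1c1=2.
Step 6. [r1c3∈{3}] only 3 remains possible at r1c3. So r1c3=3.
Step 7. [r4c1∈{3}] nothing but 3 survives at r4c1. So r4c1=3.
Step 8. [r2c4∈{4}] r2c4's peers cover all but 4 ⇒ r2c4=4.
Step 9. [r3c4∈{3}] r3c4's peers cover all but 3. So r3c4=3.
Step 10. [r4c2∈{1}] r4c2 has the single candidate 1 ⇒ r4c2=1.

Answer: 2 4 3 1 / 1 3 2 4 / 4 2 1 3 / 3 1 4 2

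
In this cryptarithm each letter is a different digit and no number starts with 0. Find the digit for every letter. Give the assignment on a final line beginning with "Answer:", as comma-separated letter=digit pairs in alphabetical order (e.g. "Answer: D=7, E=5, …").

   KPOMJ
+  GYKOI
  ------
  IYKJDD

Step 1. [col 1: J + I ≡ D (mod 10)] no forcing yet in column 1 (carry-in 0); I=1 is free and consistent — try it, so I=1.
Step 2. [col 1: J + I ≡ D (mod 10)] J=2 is one option consistent with column 1 (J + I ≡ D (mod 10), carry-in 0) — take it. So J=2.
Step 3. [col 1: J + I ≡ D (mod 10)] in column 1 we have J+I≡D with carry-in 0; given J=2, I=1 and digits 1,2 already taken and all letters distinct, that pins D to 3, so D=3.
Step 4. [col 2: M + O ≡ D (mod 10)] several values work for O in column 2 (M + O ≡ D (mod 10), carry-in 0); try O=6 ⇒ O=6.
Step 5. [col 2: M + O ≡ D (mod 10)] in column 2 we have M+O≡D with carry-in 0; given O=6, D=3 and digits 1,2,3,6 already taken and all letters distinct, that pins M to 7. So M=7.
Step 6. [col 3: O + K ≡ J (mod 10)] in column 3 we have O+K≡J with carry-in 1; given O=6, J=2 and digits 1,2,3,6,7 already taken and all letters distinct, that pins K to 5 ⇒ K=5.
Step 7. [col 4: P + Y ≡ K (mod 10)] P=0 is one option consistent with column 4 (P + Y ≡ K (mod 10), carry-in 1) — take it. So P=0.
Step 8. [col 4: P + Y ≡ K (mod 10)] in column 4 we have P+Y≡K with carry-in 1; given P=0, K=5 and digits 0,1,2,3,5,6,7 already taken and all letters distinct, that pins Y to 4. So Y=4.
Step 9. [col 5: K + G ≡ Y (mod 10)] from column 5 (K=5, Y=4, carry-in 0, digits 0,1,2,3,4,5,6,7 already taken and all letters distinct): G must equal 9 ⇒ G=9.

Answer: D=3, G=9, I=1, J=2, K=5, M=7, O=6, P=0, Y=4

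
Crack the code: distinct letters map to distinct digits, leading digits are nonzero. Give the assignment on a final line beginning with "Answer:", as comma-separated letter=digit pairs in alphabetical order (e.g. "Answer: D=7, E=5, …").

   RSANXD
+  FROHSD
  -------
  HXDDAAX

Step 1. [col 1: D + D ≡ X (mod 10)] column 1 (D + D ≡ X (mod 10), carry-in 0) doesn't pin D yet; pick D=2 and continue ⇒ D=2.
Step 2. [col 1: D + D ≡ X (mod 10)] column 1: given D=2, carry-in 0, and digits 2 already taken and all letters distinct, D+D≡X (mod 10) forces X=4, so X=4.
Step 3. [col 2: X + S ≡ A (mod 10)] no forcing yet in column 2 (carry-in 0); S=5 is free and consistent — try it, so S=5.
Step 4. [col 2: X + S ≡ A (mod 10)] column 2: given X=4, S=5, carry-in 0, and digits 2,4,5 already taken and all letters distinct, X+S≡A (mod 10) forces A=9, so A=9.
Step 5. [col 3: N + H ≡ A (mod 10)] column 3 (N + H ≡ A (mod 10), carry-in 0) doesn't pin N yet; pick N=8 and continue ⇒ N=8.
Step 6. [col 3: N + H ≡ A (mod 10)] from column 3 (N=8, A=9, carry-in 0, digits 2,4,5,8,9 already taken and all letters distinct): H must equal 1 ⇒ H=1.
Step 7. [col 4: A + O ≡ D (mod 10)] column 4: given A=9, D=2, carry-in 0, and digits 1,2,4,5,8,9 already taken and all letters distinct, A+O≡D (mod 10) forces O=3. So O=3.
Step 8. [col 5: S + R ≡ D (mod 10)] from column 5 (S=5, D=2, carry-in 1, digits 1,2,3,4,5,8,9 already taken and all letters distinct): R must equal 6. So R=6.
Step 9. [col 6: R + F ≡ X (mod 10)] in column 6 we have R+F≡X with carry-in 1; given R=6, X=4 and digits 1,2,3,4,5,6,8,9 already taken and all letters distinct, that pins F to 7, so F=7.

Answer: A=9, D=2, F=7, H=1, N=8, O=3, R=6, S=5, X=4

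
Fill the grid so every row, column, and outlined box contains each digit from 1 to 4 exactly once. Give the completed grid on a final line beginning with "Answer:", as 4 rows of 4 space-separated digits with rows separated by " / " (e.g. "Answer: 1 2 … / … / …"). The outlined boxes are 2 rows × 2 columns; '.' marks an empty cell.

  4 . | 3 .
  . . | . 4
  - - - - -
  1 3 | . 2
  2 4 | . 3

Step 1. [r1c4∈{1}] r1c4 is down to just 1. So r1c4=1.
Step 2. [r1c2∈{2}] nothing but 2 survives at r1c2. So r1c2=2.
Step 3. [r2c1∈{3}] r2c1 is down to just 3, so r2c1=3.
Step 4. [r2c2∈{1}] r2c2 has the single candidate 1 ⇒ r2c2=1.
Step 5. [r3c3∈{4}] r3c3 is down to just 4. So r3c3=4.
Step 6. [r2c3∈{2}] nothing but 2 survives at r2c3 ⇒ r2c3=2.
Step 7. [r4c3∈{1}] r4c3 is down to just 1 ⇒ r4c3=1.

Answer: 4 2 3 1 / 3 1 2 4 / 1 3 4 2 / 2 4 1 3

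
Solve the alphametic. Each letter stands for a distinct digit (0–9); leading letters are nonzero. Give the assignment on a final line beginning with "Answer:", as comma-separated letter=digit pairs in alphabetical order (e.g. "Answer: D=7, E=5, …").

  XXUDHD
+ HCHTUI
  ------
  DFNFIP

Step 1. [col 1: D + I ≡ P (mod 10)] P=0 is one option consistent with column 1 (D + I ≡ P (mod 10), carry-in 0) — take it, so P=0.
Step 2. [col 1: D + I ≡ P (mod 10)] no forcing yet in column 1 (carry-in 0); D=6 is free and consistent — try it. So D=6.
Step 3. [col 1: D + I ≡ P (mod 10)] column 1 reads D+I+carry(0)=P with D=6, P=0; with digits 0,6 already taken and all letters distinct, the only value for I is 4, so I=4.
Step 4. [col 2: H + U ≡ I (mod 10)] column 2 (H + U ≡ I (mod 10), carry-in 1) doesn't pin U yet; pick U=8 and continue ⇒ U=8.
Step 5. [col 2: H + U ≡ I (mod 10)] column 2: given U=8, I=4, carry-in 1, and digits 0,4,6,8 already taken and all letters distinct, H+U≡I (mod 10) forces H=5 ⇒ H=5.
Step 6. [col 3: D + T ≡ F (mod 10)] in column 3 we have D+T≡F with carry-in 1; given D=6 and digits 0,4,5,6,8 already taken and all letters distinct, that pins F to 9, so F=9.
Step 7. [col 3: D + T ≡ F (mod 10)] in column 3 we have D+T≡F with carry-in 1; given D=6, F=9 and digits 0,4,5,6,8,9 already taken and all letters distinct, that pins T to 2. So T=2.
Step 8. [col 4: U + H ≡ N (mod 10)] in column 4 we have U+H≡N with carry-in 0; given U=8, H=5 and digits 0,2,4,5,6,8,9 already taken and all letters distinct, that pins N to 3. So N=3.
Step 9. [col 5: X + C ≡ F (mod 10)] column 5 (X + C ≡ F (mod 10), carry-in 1) doesn't pin C yet; pick C=7 and continue ⇒ C=7.
Step 10. [col 5: X + C ≡ F (mod 10)] from column 5 (C=7, F=9, carry-in 1, digits 0,2,3,4,5,6,7,8,9 already taken and all letters distinct): X must equal 1 ⇒ X=1.

Answer: C=7, D=6, F=9, H=5, I=4, N=3, P=0, T=2, U=8, X=1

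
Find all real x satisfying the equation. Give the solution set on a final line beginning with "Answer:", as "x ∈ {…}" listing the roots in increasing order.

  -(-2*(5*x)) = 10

Step 1. [-(-2*(5*x)) = 10] leading − — multiply by −1 ⇒ neg: -2*(5*x) = -10.
Step 2. [-2*(5*x) = -10] LHS = -2·(…); ÷-2 both sides. So div: 5*x = 5.
Step 3. [5*x = 5] divide by the outer 5. So div: x = 1.

Answer: x ∈ {1}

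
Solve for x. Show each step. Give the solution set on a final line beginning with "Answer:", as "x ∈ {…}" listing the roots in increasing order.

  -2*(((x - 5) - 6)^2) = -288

Step 1. [-2*(((x - 5) - 6)^2) = -288] LHS = -2·(…); ÷-2 both sides ⇒ div: ((x - 5) - 6)^2 = 144.
Step 2. [((x - 5) - 6)^2 = 144] 144 ≥ 0, LHS is (·)² — take ±√, so sqrt: (x - 5) - 6 = 12 or -12.
Step 3. [(x - 5) - 6 = 12 or -12] peel the -6: add 6 from each side, so sub: x - 5 = 18 or -6.
Step 4. [x - 5 = 18 or -6] -5 is outermost — add 5 both sides, so sub: x = 23 or -1.

Answer: x ∈ {-1, 23}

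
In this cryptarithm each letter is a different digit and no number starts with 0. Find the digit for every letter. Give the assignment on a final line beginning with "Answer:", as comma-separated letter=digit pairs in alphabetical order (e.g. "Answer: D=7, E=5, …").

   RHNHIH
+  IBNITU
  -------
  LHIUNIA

Step 1. [col 1: H + U ≡ A (mod 10)] U=5 is one option consistent with column 1 (H + U ≡ A (mod 10), carry-in 0) — take it, so U=5.
Step 2. [L] the sum has 7 digits but both addends have 6; that extra leading digit L is the final carry, namely 1 ⇒ L=1.
Step 3. [col 1: H + U ≡ A (mod 10)] several values work for H in column 1 (H + U ≡ A (mod 10), carry-in 0); try H=3. So H=3.
Step 4. [col 1: H + U ≡ A (mod 10)] from column 1 (H=3, U=5, carry-in 0, digits 1,3,5 already taken and all letters distinct): A must equal 8, so A=8.
Step 5. [col 2: I + T ≡ I (mod 10)] column 2: given nothing yet, carry-in 0, and digits 1,3,5,8 already taken and all letters distinct, I+T≡I (mod 10) forces T=0, so T=0.
Step 6. [col 2: I + T ≡ I (mod 10)] column 2 (I + T ≡ I (mod 10), carry-in 0) doesn't pin I yet; pick I=9 and continue. So I=9.
Step 7. [col 3: H + I ≡ N (mod 10)] in column 3 we have H+I≡N with carry-in 0; given H=3, I=9 and digits 0,1,3,5,8,9 already taken and all letters distinct, that pins N to 2. So N=2.
Step 8. [col 5: H + B ≡ I (mod 10)] column 5: given H=3, I=9, carry-in 0, and digits 0,1,2,3,5,8,9 already taken and all letters distinct, H+B≡I (mod 10) forces B=6 ⇒ B=6.
Step 9. [col 6: R + I ≡ H (mod 10)] column 6: given I=9, H=3, carry-in 0, and digits 0,1,2,3,5,6,8,9 already taken and all letters distinct, R+I≡H (mod 10) forces R=4 ⇒ R=4.

Answer: A=8, B=6, H=3, I=9, L=1, N=2, R=4, T=0, U=5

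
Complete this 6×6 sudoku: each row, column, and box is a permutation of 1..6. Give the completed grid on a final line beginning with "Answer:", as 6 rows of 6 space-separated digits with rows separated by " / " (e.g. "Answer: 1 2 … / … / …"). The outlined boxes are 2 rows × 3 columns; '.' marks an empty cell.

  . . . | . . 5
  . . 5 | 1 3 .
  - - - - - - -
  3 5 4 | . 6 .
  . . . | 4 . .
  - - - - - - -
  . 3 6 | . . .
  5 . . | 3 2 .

Step 1. [r6c3∈{1}] r6c3's peers cover all but 1, so r6c3=1.
Step 2. [r1c4∈{2,6}] in col 4, 6 fits only at r1c4, so r1c4=6.
Step 3. [r2c6∈{2,4}] in box 2, 2 fits only at r2c6. So r2c6=2.
Step 4. [r6c2∈{4}] nothing but 4 survives at r6c2. So r6c2=4.
Step 5. [r3c6∈{1}] nothing but 1 survives at r3c6 ⇒ r3c6=1.
Step 6. [r4c3∈{2}] r4c3's peers cover all but 2. So r4c3=2.
Step 7. [r2c1∈{4,6}] row 2 places 4 nowhere but r2c1 ⇒ r2c1=4.
Step 8. [r4c1∈{1,6}] in col 1, 6 fits only at r4c1, so r4c1=6.
Step 9. [r1c1∈{1,2}] r1c1 is the only open cell in col 1 admitting 1 ⇒ r1c1=1.
Step 10. [r5c5∈{1,4,5}] r5c5 is the only open cell in row 5 admitting 1. So r5c5=1.
Step 11. [r5c4∈{5}] r5c4 is down to just 5. So r5c4=5.
Step 12. [r1c3∈{3}] r1c3 has the single candidate 3, so r1c3=3.
Step 13. [r2c2∈{6}] r2c2 has the single candidate 6, so r2c2=6.
Step 14. [r5c6∈{4}] r5c6 has the single candidate 4 ⇒ r5c6=4.
Step 15. [r1c5∈{4}] r1c5's peers cover all but 4. So r1c5=4.
Step 16. [r6c6∈{6}] nothing but 6 survives at r6c6, so r6c6=6.
Step 17. [r5c1∈{2}] r5c1's peers cover all but 2, so r5c1=2.
Step 18. [r1c2∈{2}] nothing but 2 survives at r1c2. So r1c2=2.
Step 19. [r4c6∈{3}] r4c6's peers cover all but 3 ⇒ r4c6=3.
Step 20. [r4c5∈{5}] r4c5 is down to just 5 ⇒ r4c5=5.
Step 21. [r3c4∈{2}] only 2 remains possible at r3c4 ⇒ r3c4=2.
Step 22. [r4c2∈{1}] r4c2's peers cover all but 1, so r4c2=1.

Answer: 1 2 3 6 4 5 / 4 6 5 1 3 2 / 3 5 4 2 6 1 / 6 1 2 4 5 3 / 2 3 6 5 1 4 / 5 4 1 3 2 6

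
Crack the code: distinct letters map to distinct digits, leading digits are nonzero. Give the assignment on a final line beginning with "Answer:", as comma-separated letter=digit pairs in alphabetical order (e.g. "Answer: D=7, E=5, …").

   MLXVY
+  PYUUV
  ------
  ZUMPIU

Step 1. [Z] Z is the leading digit of a 6-digit sum of two 5-digit numbers; the final carry is exactly 1, so Z=1.
Step 2. [col 1: Y + V ≡ U (mod 10)] column 1 (Y + V ≡ U (mod 10), carry-in 0) doesn't pin Y yet; pick Y=7 and continue. So Y=7.
Step 3. [col 1: Y + V ≡ U (mod 10)] several values work for V in column 1 (Y + V ≡ U (mod 10), carry-in 0); try V=8, so V=8.
Step 4. [col 1: Y + V ≡ U (mod 10)] in column 1 we have Y+V≡U with carry-in 0; given Y=7, V=8 and digits 1,7,8 already taken and all letters distinct, that pins U to 5. So U=5.
Step 5. [col 2: V + U ≡ I (mod 10)] in column 2 we have V+U≡I with carry-in 1; given V=8, U=5 and digits 1,5,7,8 already taken and all letters distinct, that pins I to 4, so I=4.
Step 6. [col 3: X + U ≡ P (mod 10)] column 3 (X + U ≡ P (mod 10), carry-in 1) doesn't pin P yet; pick P=6 and continue, so P=6.
Step 7. [col 3: X + U ≡ P (mod 10)] in column 3 we have X+U≡P with carry-in 1; given U=5, P=6 and digits 1,4,5,6,7,8 already taken and all letters distinct, that pins X to 0. So X=0.
Step 8. [col 4: L + Y ≡ M (mod 10)] from column 4 (Y=7, carry-in 0, digits 0,1,4,5,6,7,8 already taken and all letters distinct): M must equal 9 ⇒ M=9.
Step 9. [col 4: L + Y ≡ M (mod 10)] from column 4 (Y=7, M=9, carry-in 0, digits 0,1,4,5,6,7,8,9 already taken and all letters distinct): L must equal 2, so L=2.

Answer: I=4, L=2, M=9, P=6, U=5, V=8, X=0, Y=7, Z=1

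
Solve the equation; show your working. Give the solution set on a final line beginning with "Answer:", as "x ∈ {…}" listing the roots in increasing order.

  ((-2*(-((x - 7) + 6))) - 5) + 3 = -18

Step 1. [((-2*(-((x - 7) + 6))) - 5) + 3 = -18] peel the +3: subtract 3 from each side, so sub: (-2*(-((x - 7) + 6))) - 5 = -21.
Step 2. [(-2*(-((x - 7) + 6))) - 5 = -21] add 5: x sits inside (… - 5), so sub: -2*(-((x - 7) + 6)) = -16.
Step 3. [-2*(-((x - 7) + 6)) = -16] leading coefficient -2: divide by -2 ⇒ div: -((x - 7) + 6) = 8.
Step 4. [-((x - 7) + 6) = 8] LHS negated; negate both sides ⇒ neg: (x - 7) + 6 = -8.
Step 5. [(x - 7) + 6 = -8] +6 is outermost — subtract 6 both sides, so sub: x - 7 = -14.
Step 6. [x - 7 = -14] add 7: x sits inside (… - 7), so sub: x = -7.

Answer: x ∈ {-7}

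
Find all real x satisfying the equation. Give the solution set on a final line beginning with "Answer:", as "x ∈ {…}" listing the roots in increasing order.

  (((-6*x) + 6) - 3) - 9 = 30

Step 1. [(((-6*x) + 6) - 3) - 9 = 30] -9 is outermost — add 9 both sides ⇒ sub: ((-6*x) + 6) - 3 = 39.
Step 2. [((-6*x) + 6) - 3 = 39] the outer -3 inverts by adding 3, so sub: (-6*x) + 6 = 42.
Step 3. [(-6*x) + 6 = 42] +6 is outermost — subtract 6 both sides. So sub: -6*x = 36.
Step 4. [-6*x = 36] -6·(inner) — divide through by -6 ⇒ div: x = -6.

Answer: x ∈ {-6}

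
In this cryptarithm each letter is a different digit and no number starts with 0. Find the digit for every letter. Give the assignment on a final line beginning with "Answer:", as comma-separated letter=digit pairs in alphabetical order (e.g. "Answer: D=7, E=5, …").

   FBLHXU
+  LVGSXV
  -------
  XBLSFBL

Step 1. [col 1: U + V ≡ L (mod 10)] no forcing yet in column 1 (carry-in 0); U=3 is free and consistent — try it, so U=3.
Step 2. [X] X is the leading digit of a 7-digit sum of two 6-digit numbers; the final carry is exactly 1, so X=1.
Step 3. [col 1: U + V ≡ L (mod 10)] L=7 is one option consistent with column 1 (U + V ≡ L (mod 10), carry-in 0) — take it ⇒ L=7.
Step 4. [col 1: U + V ≡ L (mod 10)] column 1: given U=3, L=7, carry-in 0, and digits 1,3,7 already taken and all letters distinct, U+V≡L (mod 10) forces V=4. So V=4.
Step 5. [col 2: X + X ≡ B (mod 10)] column 2: given X=1, carry-in 0, and digits 1,3,4,7 already taken and all letters distinct, X+X≡B (mod 10) forces B=2, so B=2.
Step 6. [col 3: H + S ≡ F (mod 10)] column 3: given nothing yet, carry-in 0, and digits 1,2,3,4,7 already taken and all letters distinct, H+S≡F (mod 10) forces F=5. So F=5.
Step 7. [col 3: H + S ≡ F (mod 10)] S=6 is one option consistent with column 3 (H + S ≡ F (mod 10), carry-in 0) — take it. So S=6.
Step 8. [col 3: H + S ≡ F (mod 10)] from column 3 (S=6, F=5, carry-in 0, digits 1,2,3,4,5,6,7 already taken and all letters distinct): H must equal 9, so H=9.
Step 9. [col 4: L + G ≡ S (mod 10)] column 4: given L=7, S=6, carry-in 1, and digits 1,2,3,4,5,6,7,9 already taken and all letters distinct, L+G≡S (mod 10) forces G=8 ⇒ G=8.

Answer: B=2, F=5, G=8, H=9, L=7, S=6, U=3, V=4, X=1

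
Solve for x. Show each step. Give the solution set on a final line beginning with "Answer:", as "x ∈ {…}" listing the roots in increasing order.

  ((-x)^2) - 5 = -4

Step 1. [((-x)^2) - 5 = -4] peel the -5: add 5 from each side. So sub: (-x)^2 = 1.
Step 2. [(-x)^2 = 1] LHS squared, RHS 1 ≥ 0: apply √ (±) ⇒ sqrt: -x = 1 or -1.
Step 3. [-x = 1 or -1] flip signs both sides, so neg: x = -1 or 1.

Answer: x ∈ {-1, 1}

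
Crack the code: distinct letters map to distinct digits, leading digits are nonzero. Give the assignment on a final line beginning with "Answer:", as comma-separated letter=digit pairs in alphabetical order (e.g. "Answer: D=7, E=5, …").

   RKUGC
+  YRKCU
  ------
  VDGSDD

Step 1. [col 1: C + U ≡ D (mod 10)] several values work for U in column 1 (C + U ≡ D (mod 10), carry-in 0); try U=6 ⇒ U=6.
Step 2. [col 1: C + U ≡ D (mod 10)] D=0 is one option consistent with column 1 (C + U ≡ D (mod 10), carry-in 0) — take it, so D=0.
Step 3. [col 1: C + U ≡ D (mod 10)] from column 1 (U=6, D=0, carry-in 0, digits 0,6 already taken and all letters distinct): C must equal 4 ⇒ C=4.
Step 4. [col 2: G + C ≡ D (mod 10)] in column 2 we have G+C≡D with carry-in 1; given C=4, D=0 and digits 0,4,6 already taken and all letters distinct, that pins G to 5. So G=5.
Step 5. [V] the sum has 6 digits but both addends have 5; that extra leading digit V is the final carry, namely 1. So V=1.
Step 6. [col 3: U + K ≡ S (mod 10)] column 3: given U=6, carry-in 1, and digits 0,1,4,5,6 already taken and all letters distinct, U+K≡S (mod 10) forces K=2 ⇒ K=2.
Step 7. [col 3: U + K ≡ S (mod 10)] in column 3 we have U+K≡S with carry-in 1; given U=6, K=2 and digits 0,1,2,4,5,6 already taken and all letters distinct, that pins S to 9. So S=9.
Step 8. [col 4: K + R ≡ G (mod 10)] column 4 reads K+R+carry(0)=G with K=2, G=5; with digits 0,1,2,4,5,6,9 already taken and all letters distinct, the only value for R is 3. So R=3.
Step 9. [col 5: R + Y ≡ D (mod 10)] column 5: given R=3, D=0, carry-in 0, and digits 0,1,2,3,4,5,6,9 already taken and all letters distinct, R+Y≡D (mod 10) forces Y=7. So Y=7.

Answer: C=4, D=0, G=5, K=2, R=3, S=9, U=6, V=1, Y=7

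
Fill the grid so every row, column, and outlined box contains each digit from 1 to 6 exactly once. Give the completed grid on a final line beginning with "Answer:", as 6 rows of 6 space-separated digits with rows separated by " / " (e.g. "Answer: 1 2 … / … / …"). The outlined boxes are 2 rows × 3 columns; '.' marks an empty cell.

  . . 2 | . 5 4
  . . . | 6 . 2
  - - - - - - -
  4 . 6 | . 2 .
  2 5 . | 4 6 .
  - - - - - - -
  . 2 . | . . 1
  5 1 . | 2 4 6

Step 1. [r3c2∈{3}] r3c2 is down to just 3. So r3c2=3.
Step 2. [r2c5∈{1,3}] 1 has one home in col 5: r2c5 ⇒ r2c5=1.
Step 3. [r2c1∈{3}] r2c1's peers cover all but 3 ⇒ r2c1=3.
Step 4. [r5c4∈{3,5}] r5c4 is the only open cell in row 5 admitting 5 ⇒ r5c4=5.
Step 5. [r5c3∈{3,4}] r5c3 is the only open cell in row 5 admitting 4, so r5c3=4.
Step 6. [r1c2∈{6}] r1c2 has the single candidate 6. So r1c2=6.
Step 7. [r5c1∈{6}] r5c1's peers cover all but 6 ⇒ r5c1=6.
Step 8. [r2c3∈{5}] r2c3 is down to just 5. So r2c3=5.
Step 9. [r5c5∈{3}] r5c5 is down to just 3, so r5c5=3.
Step 10. [r4c3∈{1}] r4c3 is down to just 1 ⇒ r4c3=1.
Step 11. [r6c3∈{3}] nothing but 3 survives at r6c3 ⇒ r6c3=3.
Step 12. [r2c2∈{4}] nothing but 4 survives at r2c2. So r2c2=4.
Step 13. [r1c1∈{1}] only 1 remains possible at r1c1. So r1c1=1.
Step 14. [r3c4∈{1}] nothing but 1 survives at r3c4, so r3c4=1.
Step 15. [r4c6∈{3}] r4c6's peers cover all but 3. So r4c6=3.
Step 16. [r3c6∈{5}] r3c6 is down to just 5 ⇒ r3c6=5.
Step 17. [r1c4∈{3}] r1c4 has the single candidate 3, so r1c4=3.

Answer: 1 6 2 3 5 4 / 3 4 5 6 1 2 / 4 3 6 1 2 5 / 2 5 1 4 6 3 / 6 2 4 5 3 1 / 5 1 3 2 4 6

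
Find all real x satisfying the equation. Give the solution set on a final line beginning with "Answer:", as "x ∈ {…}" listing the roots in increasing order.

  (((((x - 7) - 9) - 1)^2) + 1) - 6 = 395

Step 1. [(((((x - 7) - 9) - 1)^2) + 1) - 6 = 395] the outer -6 inverts by adding 6 ⇒ sub: ((((x - 7) - 9) - 1)^2) + 1 = 401.
Step 2. [((((x - 7) - 9) - 1)^2) + 1 = 401] 1 comes off first (subtract 1). So sub: (((x - 7) - 9) - 1)^2 = 400.
Step 3. [(((x - 7) - 9) - 1)^2 = 400] 400 ≥ 0, LHS is (·)² — take ±√ ⇒ sqrt: ((x - 7) - 9) - 1 = 20 or -20.
Step 4. [((x - 7) - 9) - 1 = 20 or -20] peel the -1: add 1 from each side, so sub: (x - 7) - 9 = 21 or -19.
Step 5. [(x - 7) - 9 = 21 or -19] the outer -9 inverts by adding 9. So sub: x - 7 = 30 or -10.
Step 6. [x - 7 = 30 or -10] -7 is outermost — add 7 both sides, so sub: x = 37 or -3.

Answer: x ∈ {-3, 37}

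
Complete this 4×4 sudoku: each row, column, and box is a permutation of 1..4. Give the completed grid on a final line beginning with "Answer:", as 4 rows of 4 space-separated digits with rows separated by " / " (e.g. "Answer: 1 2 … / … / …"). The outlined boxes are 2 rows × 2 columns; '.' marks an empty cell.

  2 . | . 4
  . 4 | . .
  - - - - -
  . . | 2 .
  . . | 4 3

Step 1. [r4c1∈{1}] only 1 remains possible at r4c1 ⇒ r4c1=1.
Step 2. [r2c1∈{3}] r2c1 is down to just 3 ⇒ r2c1=3.
Step 3. [r2c3∈{1}] nothing but 1 survives at r2c3 ⇒ r2c3=1.
Step 4. [r3c2∈{3}] only 3 remains possible at r3c2 ⇒ r3c2=3.
Step 5. [r2c4∈{2}] r2c4 has the single candidate 2. So r2c4=2.
Step 6. [r1c3∈{3}] nothing but 3 survives at r1c3. So r1c3=3.
Step 7. [r3c4∈{1}] r3c4 has the single candidate 1, so r3c4=1.
Step 8. [r1c2∈{1}] nothing but 1 survives at r1c2. So r1c2=1.
Step 9. [r4c2∈{2}] only 2 remains possible at r4c2 ⇒ r4c2=2.
Step 10. [r3c1∈{4}] r3c1 has the single candidate 4 ⇒ r3c1=4.

Answer: 2 1 3 4 / 3 4 1 2 / 4 3 2 1 / 1 2 4 3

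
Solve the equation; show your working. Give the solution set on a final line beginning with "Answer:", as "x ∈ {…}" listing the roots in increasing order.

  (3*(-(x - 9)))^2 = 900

Step 1. [(3*(-(x - 9)))^2 = 900] 900 ≥ 0, LHS is (·)² — take ±√. So sqrt: 3*(-(x - 9)) = 30 or -30.
Step 2. [3*(-(x - 9)) = 30 or -30] divide by the outer 3, so div: -(x - 9) = 10 or -10.
Step 3. [-(x - 9) = 10 or -10] flip signs both sides ⇒ neg: x - 9 = -10 or 10.
Step 4. [x - 9 = -10 or 10] add 9: x sits inside (… - 9), so sub: x = -1 or 19.

Answer: x ∈ {-1, 19}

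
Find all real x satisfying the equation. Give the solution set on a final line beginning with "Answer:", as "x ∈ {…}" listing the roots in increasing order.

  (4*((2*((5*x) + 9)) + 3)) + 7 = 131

Step 1. [(4*((2*((5*x) + 9)) + 3)) + 7 = 131] +7 is outermost — subtract 7 both sides. So sub: 4*((2*((5*x) + 9)) + 3) = 124.
Step 2. [4*((2*((5*x) + 9)) + 3) = 124] divide by the outer 4, so div: (2*((5*x) + 9)) + 3 = 31.
Step 3. [(2*((5*x) + 9)) + 3 = 31] peel the +3: subtract 3 from each side ⇒ sub: 2*((5*x) + 9) = 28.
Step 4. [2*((5*x) + 9) = 28] 2 out front; divide by 2, so div: (5*x) + 9 = 14.
Step 5. [(5*x) + 9 = 14] 9 comes off first (subtract 9) ⇒ sub: 5*x = 5.
Step 6. [5*x = 5] divide by the outer 5. So div: x = 1.

Answer: x ∈ {1}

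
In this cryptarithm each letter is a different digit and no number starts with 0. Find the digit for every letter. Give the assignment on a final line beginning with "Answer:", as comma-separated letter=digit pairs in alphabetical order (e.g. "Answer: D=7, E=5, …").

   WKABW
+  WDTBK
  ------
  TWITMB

Step 1. [col 1: W + K ≡ B (mod 10)] several values work for W in column 1 (W + K ≡ B (mod 10), carry-in 0); try W=9 ⇒ W=9.
Step 2. [T] adding two 5-digit numbers gives at most 5+1 digits, and here it does — T is that final carry and must be 1, so T=1.
Step 3. [col 1: W + K ≡ B (mod 10)] several values work for B in column 1 (W + K ≡ B (mod 10), carry-in 0); try B=3, so B=3.
Step 4. [col 1: W + K ≡ B (mod 10)] column 1 reads W+K+carry(0)=B with W=9, B=3; with digits 1,3,9 already taken and all letters distinct, the only value for K is 4. So K=4.
Step 5. [col 2: B + B ≡ M (mod 10)] column 2: given B=3, carry-in 1, and digits 1,3,4,9 already taken and all letters distinct, B+B≡M (mod 10) forces M=7, so M=7.
Step 6. [col 3: A + T ≡ T (mod 10)] column 3 reads A+T+carry(0)=T with T=1; with digits 1,3,4,7,9 already taken and all letters distinct, the only value for A is 0, so A=0.
Step 7. [col 4: K + D ≡ I (mod 10)] several values work for I in column 4 (K + D ≡ I (mod 10), carry-in 0); try I=2, so I=2.
Step 8. [col 4: K + D ≡ I (mod 10)] column 4 reads K+D+carry(0)=I with K=4, I=2; with digits 0,1,2,3,4,7,9 already taken and all letters distinct, the only value for D is 8 ⇒ D=8.

Answer: A=0, B=3, D=8, I=2, K=4, M=7, T=1, W=9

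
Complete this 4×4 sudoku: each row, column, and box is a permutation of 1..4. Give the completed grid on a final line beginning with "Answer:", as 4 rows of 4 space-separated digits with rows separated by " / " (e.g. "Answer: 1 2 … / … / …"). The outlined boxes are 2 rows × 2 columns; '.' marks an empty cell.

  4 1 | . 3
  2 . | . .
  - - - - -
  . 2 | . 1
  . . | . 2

Step 1. [r3c1∈{3}] nothing but 3 survives at r3c1, so r3c1=3.
Step 2. [r3c3∈{4}] r3c3 has the single candidate 4 ⇒ r3c3=4.
Step 3. [r1c3∈{2}] r1c3 is down to just 2, so r1c3=2.
Step 4. [r4c2∈{4}] r4c2 has the single candidate 4. So r4c2=4.
Step 5. [r4c3∈{3}] nothing but 3 survives at r4c3, so r4c3=3.
Step 6. [r2c2∈{3}] only 3 remains possible at r2c2 ⇒ r2c2=3.
Step 7. [r4c1∈{1}] only 1 remains possible at r4c1 ⇒ r4c1=1.
Step 8. [r2c4∈{4}] only 4 remains possible at r2c4. So r2c4=4.
Step 9. [r2c3∈{1}] nothing but 1 survives at r2c3, so r2c3=1.

Answer: 4 1 2 3 / 2 3 1 4 / 3 2 4 1 / 1 4 3 2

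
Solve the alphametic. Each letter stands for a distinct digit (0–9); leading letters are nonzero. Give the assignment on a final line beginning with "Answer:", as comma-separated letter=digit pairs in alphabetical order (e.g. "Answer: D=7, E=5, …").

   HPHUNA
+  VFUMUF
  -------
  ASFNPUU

Step 1. [col 1: A + F ≡ U (mod 10)] several values work for A in column 1 (A + F ≡ U (mod 10), carry-in 0); try A=1 ⇒ A=1.
Step 2. [col 1: A + F ≡ U (mod 10)] F=5 is one option consistent with column 1 (A + F ≡ U (mod 10), carry-in 0) — take it, so F=5.
Step 3. [col 1: A + F ≡ U (mod 10)] column 1: given A=1, F=5, carry-in 0, and digits 1,5 already taken and all letters distinct, A+F≡U (mod 10) forces U=6 ⇒ U=6.
Step 4. [col 2: N + U ≡ U (mod 10)] column 2 reads N+U+carry(0)=U with U=6; with digits 1,5,6 already taken and all letters distinct, the only value for N is 0, so N=0.
Step 5. [col 3: U + M ≡ P (mod 10)] no forcing yet in column 3 (carry-in 0); M=3 is free and consistent — try it. So M=3.
Step 6. [col 3: U + M ≡ P (mod 10)] from column 3 (U=6, M=3, carry-in 0, digits 0,1,3,5,6 already taken and all letters distinct): P must equal 9. So P=9.
Step 7. [col 4: H + U ≡ N (mod 10)] column 4: given U=6, N=0, carry-in 0, and digits 0,1,3,5,6,9 already taken and all letters distinct, H+U≡N (mod 10) forces H=4, so H=4.
Step 8. [col 6: H + V ≡ S (mod 10)] no forcing yet in column 6 (carry-in 1); S=2 is free and consistent — try it. So S=2.
Step 9. [col 6: H + V ≡ S (mod 10)] in column 6 we have H+V≡S with carry-in 1; given H=4, S=2 and digits 0,1,2,3,4,5,6,9 already taken and all letters distinct, that pins V to 7 ⇒ V=7.

Answer: A=1, F=5, H=4, M=3, N=0, P=9, S=2, U=6, V=7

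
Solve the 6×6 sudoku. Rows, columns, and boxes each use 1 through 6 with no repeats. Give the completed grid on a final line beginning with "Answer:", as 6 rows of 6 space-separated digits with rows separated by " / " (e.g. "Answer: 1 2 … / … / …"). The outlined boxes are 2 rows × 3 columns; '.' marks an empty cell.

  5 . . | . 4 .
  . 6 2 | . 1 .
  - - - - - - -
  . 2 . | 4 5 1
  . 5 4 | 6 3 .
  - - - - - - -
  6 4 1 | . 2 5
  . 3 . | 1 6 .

Step 1. [r1c3∈{3}] r1c3 is down to just 3, so r1c3=3.
Step 2. [r2c4∈{3,5}] row 2 places 5 nowhere but r2c4, so r2c4=5.
Step 3. [r1c4∈{2}] only 2 remains possible at r1c4 ⇒ r1c4=2.
Step 4. [r3c1∈{3}] r3c1's peers cover all but 3, so r3c1=3.
Step 5. [r4c1∈{1}] r4c1 is down to just 1, so r4c1=1.
Step 6. [r6c6∈{4}] r6c6's peers cover all but 4, so r6c6=4.
Step 7. [r2c6∈{3}] r2c6 is down to just 3. So r2c6=3.
Step 8. [r2c1∈{4}] nothing but 4 survives at r2c1, so r2c1=4.
Step 9. [r6c1∈{2}] only 2 remains possible at r6c1. So r6c1=2.
Step 10. [r1c6∈{6}] nothing but 6 survives at r1c6 ⇒ r1c6=6.
Step 11. [r5c4∈{3}] r5c4's peers cover all but 3. So r5c4=3.
Step 12. [r4c6∈{2}] r4c6 has the single candidate 2 ⇒ r4c6=2.
Step 13. [r3c3∈{6}] r3c3 is down to just 6. So r3c3=6.
Step 14. [r1c2∈{1}] r1c2's peers cover all but 1, so r1c2=1.
Step 15. [r6c3∈{5}] r6c3's peers cover all but 5, so r6c3=5.

Answer: 5 1 3 2 4 6 / 4 6 2 5 1 3 / 3 2 6 4 5 1 / 1 5 4 6 3 2 / 6 4 1 3 2 5 / 2 3 5 1 6 4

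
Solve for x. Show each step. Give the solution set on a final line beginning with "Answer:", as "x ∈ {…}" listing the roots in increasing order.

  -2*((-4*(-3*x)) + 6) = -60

Step 1. [-2*((-4*(-3*x)) + 6) = -60] leading coefficient -2: divide by -2, so div: (-4*(-3*x)) + 6 = 30.
Step 2. [(-4*(-3*x)) + 6 = 30] 6 comes off first (subtract 6) ⇒ sub: -4*(-3*x) = 24.
Step 3. [-4*(-3*x) = 24] leading coefficient -4: divide by -4. So div: -3*x = -6.
Step 4. [-3*x = -6] -3·(inner) — divide through by -3. So div: x = 2.

Answer: x ∈ {2}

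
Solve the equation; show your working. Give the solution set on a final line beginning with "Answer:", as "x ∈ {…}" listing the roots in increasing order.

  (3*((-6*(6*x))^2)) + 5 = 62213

Step 1. [(3*((-6*(6*x))^2)) + 5 = 62213] peel the +5: subtract 5 from each side ⇒ sub: 3*((-6*(6*x))^2) = 62208.
Step 2. [3*((-6*(6*x))^2) = 62208] LHS = 3·(…); ÷3 both sides ⇒ div: (-6*(6*x))^2 = 20736.
Step 3. [(-6*(6*x))^2 = 20736] √ both sides: 20736 ≥ 0 gives two branches. So sqrt: -6*(6*x) = 144 or -144.
Step 4. [-6*(6*x) = 144 or -144] divide by the outer -6 ⇒ div: 6*x = -24 or 24.
Step 5. [6*x = -24 or 24] leading coefficient 6: divide by 6, so div: x = -4 or 4.

Answer: x ∈ {-4, 4}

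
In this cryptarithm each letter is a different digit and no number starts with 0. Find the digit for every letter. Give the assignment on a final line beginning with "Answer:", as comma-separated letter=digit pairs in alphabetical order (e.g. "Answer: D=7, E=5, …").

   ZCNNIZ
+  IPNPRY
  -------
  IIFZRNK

Step 1. [col 1: Z + Y ≡ K (mod 10)] no forcing yet in column 1 (carry-in 0); K=6 is free and consistent — try it. So K=6.
Step 2. [I] I is the leading digit of a 7-digit sum of two 6-digit numbers; the final carry is exactly 1 ⇒ I=1.
Step 3. [col 1: Z + Y ≡ K (mod 10)] Y=7 is one option consistent with column 1 (Z + Y ≡ K (mod 10), carry-in 0) — take it, so Y=7.
Step 4. [col 1: Z + Y ≡ K (mod 10)] in column 1 we have Z+Y≡K with carry-in 0; given Y=7, K=6 and digits 1,6,7 already taken and all letters distinct, that pins Z to 9 ⇒ Z=9.
Step 5. [col 2: I + R ≡ N (mod 10)] R=2 is one option consistent with column 2 (I + R ≡ N (mod 10), carry-in 1) — take it, so R=2.
Step 6. [col 2: I + R ≡ N (mod 10)] column 2 reads I+R+carry(1)=N with I=1, R=2; with digits 1,2,6,7,9 already taken and all letters distinct, the only value for N is 4 ⇒ N=4.
Step 7. [col 3: N + P ≡ R (mod 10)] in column 3 we have N+P≡R with carry-in 0; given N=4, R=2 and digits 1,2,4,6,7,9 already taken and all letters distinct, that pins P to 8. So P=8.
Step 8. [col 5: C + P ≡ F (mod 10)] column 5 reads C+P+carry(0)=F with P=8; with digits 1,2,4,6,7,8,9 already taken and all letters distinct, the only value for F is 3 ⇒ F=3.
Step 9. [col 5: C + P ≡ F (mod 10)] column 5: given P=8, F=3, carry-in 0, and digits 1,2,3,4,6,7,8,9 already taken and all letters distinct, C+P≡F (mod 10) forces C=5 ⇒ C=5.

Answer: C=5, F=3, I=1, K=6, N=4, P=8, R=2, Y=7, Z=9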